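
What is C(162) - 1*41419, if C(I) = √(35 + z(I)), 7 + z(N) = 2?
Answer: -41419 + √30 ≈ -41414.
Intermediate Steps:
z(N) = -5 (z(N) = -7 + 2 = -5)
C(I) = √30 (C(I) = √(35 - 5) = √30)
C(162) - 1*41419 = √30 - 1*41419 = √30 - 41419 = -41419 + √30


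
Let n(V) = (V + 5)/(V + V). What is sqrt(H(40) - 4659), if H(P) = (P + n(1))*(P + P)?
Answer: I*sqrt(1219) ≈ 34.914*I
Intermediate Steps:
n(V) = (5 + V)/(2*V) (n(V) = (5 + V)/((2*V)) = (5 + V)*(1/(2*V)) = (5 + V)/(2*V))
H(P) = 2*P*(3 + P) (H(P) = (P + (1/2)*(5 + 1)/1)*(P + P) = (P + (1/2)*1*6)*(2*P) = (P + 3)*(2*P) = (3 + P)*(2*P) = 2*P*(3 + P))
sqrt(H(40) - 4659) = sqrt(2*40*(3 + 40) - 4659) = sqrt(2*40*43 - 4659) = sqrt(3440 - 4659) = sqrt(-1219) = I*sqrt(1219)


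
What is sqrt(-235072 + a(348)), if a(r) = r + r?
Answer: 2*I*sqrt(58594) ≈ 484.12*I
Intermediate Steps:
a(r) = 2*r
sqrt(-235072 + a(348)) = sqrt(-235072 + 2*348) = sqrt(-235072 + 696) = sqrt(-234376) = 2*I*sqrt(58594)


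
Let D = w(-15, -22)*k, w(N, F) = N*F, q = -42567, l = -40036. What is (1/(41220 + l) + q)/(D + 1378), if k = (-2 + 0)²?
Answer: -50399327/3194432 ≈ -15.777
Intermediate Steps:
k = 4 (k = (-2)² = 4)
w(N, F) = F*N
D = 1320 (D = -22*(-15)*4 = 330*4 = 1320)
(1/(41220 + l) + q)/(D + 1378) = (1/(41220 - 40036) - 42567)/(1320 + 1378) = (1/1184 - 42567)/2698 = (1/1184 - 42567)*(1/2698) = -50399327/1184*1/2698 = -50399327/3194432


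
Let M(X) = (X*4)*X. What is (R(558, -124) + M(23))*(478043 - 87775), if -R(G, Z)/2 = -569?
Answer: 1269932072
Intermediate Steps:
M(X) = 4*X**2 (M(X) = (4*X)*X = 4*X**2)
R(G, Z) = 1138 (R(G, Z) = -2*(-569) = 1138)
(R(558, -124) + M(23))*(478043 - 87775) = (1138 + 4*23**2)*(478043 - 87775) = (1138 + 4*529)*390268 = (1138 + 2116)*390268 = 3254*390268 = 1269932072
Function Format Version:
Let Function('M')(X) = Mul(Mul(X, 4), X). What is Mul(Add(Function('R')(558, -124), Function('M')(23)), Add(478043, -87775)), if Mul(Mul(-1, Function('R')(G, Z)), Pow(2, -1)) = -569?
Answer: 1269932072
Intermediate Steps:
Function('M')(X) = Mul(4, Pow(X, 2)) (Function('M')(X) = Mul(Mul(4, X), X) = Mul(4, Pow(X, 2)))
Function('R')(G, Z) = 1138 (Function('R')(G, Z) = Mul(-2, -569) = 1138)
Mul(Add(Function('R')(558, -124), Function('M')(23)), Add(478043, -87775)) = Mul(Add(1138, Mul(4, Pow(23, 2))), Add(478043, -87775)) = Mul(Add(1138, Mul(4, 529)), 390268) = Mul(Add(1138, 2116), 390268) = Mul(3254, 390268) = 1269932072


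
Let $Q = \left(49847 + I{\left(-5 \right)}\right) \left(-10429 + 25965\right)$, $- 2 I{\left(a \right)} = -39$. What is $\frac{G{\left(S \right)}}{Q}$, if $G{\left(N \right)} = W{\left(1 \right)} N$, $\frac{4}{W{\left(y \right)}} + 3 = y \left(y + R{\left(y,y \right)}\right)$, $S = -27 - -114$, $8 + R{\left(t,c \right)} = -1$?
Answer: $- \frac{87}{2130496346} \approx -4.0836 \cdot 10^{-8}$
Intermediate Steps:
$R{\left(t,c \right)} = -9$ ($R{\left(t,c \right)} = -8 - 1 = -9$)
$I{\left(a \right)} = \frac{39}{2}$ ($I{\left(a \right)} = \left(- \frac{1}{2}\right) \left(-39\right) = \frac{39}{2}$)
$S = 87$ ($S = -27 + 114 = 87$)
$W{\left(y \right)} = \frac{4}{-3 + y \left(-9 + y\right)}$ ($W{\left(y \right)} = \frac{4}{-3 + y \left(y - 9\right)} = \frac{4}{-3 + y \left(-9 + y\right)}$)
$G{\left(N \right)} = - \frac{4 N}{11}$ ($G{\left(N \right)} = \frac{4}{-3 + 1^{2} - 9} N = \frac{4}{-3 + 1 - 9} N = \frac{4}{-11} N = 4 \left(- \frac{1}{11}\right) N = - \frac{4 N}{11}$)
$Q = 774725944$ ($Q = \left(49847 + \frac{39}{2}\right) \left(-10429 + 25965\right) = \frac{99733}{2} \cdot 15536 = 774725944$)
$\frac{G{\left(S \right)}}{Q} = \frac{\left(- \frac{4}{11}\right) 87}{774725944} = \left(- \frac{348}{11}\right) \frac{1}{774725944} = - \frac{87}{2130496346}$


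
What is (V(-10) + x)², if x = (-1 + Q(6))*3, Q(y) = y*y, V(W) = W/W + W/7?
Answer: 535824/49 ≈ 10935.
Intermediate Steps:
V(W) = 1 + W/7 (V(W) = 1 + W*(⅐) = 1 + W/7)
Q(y) = y²
x = 105 (x = (-1 + 6²)*3 = (-1 + 36)*3 = 35*3 = 105)
(V(-10) + x)² = ((1 + (⅐)*(-10)) + 105)² = ((1 - 10/7) + 105)² = (-3/7 + 105)² = (732/7)² = 535824/49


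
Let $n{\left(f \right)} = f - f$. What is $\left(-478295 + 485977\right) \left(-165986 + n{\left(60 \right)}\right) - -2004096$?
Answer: $-1273100356$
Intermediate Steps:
$n{\left(f \right)} = 0$
$\left(-478295 + 485977\right) \left(-165986 + n{\left(60 \right)}\right) - -2004096 = \left(-478295 + 485977\right) \left(-165986 + 0\right) - -2004096 = 7682 \left(-165986\right) + 2004096 = -1275104452 + 2004096 = -1273100356$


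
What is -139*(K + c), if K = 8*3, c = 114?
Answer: -19182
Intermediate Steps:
K = 24
-139*(K + c) = -139*(24 + 114) = -139*138 = -19182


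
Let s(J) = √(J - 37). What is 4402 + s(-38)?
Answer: 4402 + 5*I*√3 ≈ 4402.0 + 8.6602*I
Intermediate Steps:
s(J) = √(-37 + J)
4402 + s(-38) = 4402 + √(-37 - 38) = 4402 + √(-75) = 4402 + 5*I*√3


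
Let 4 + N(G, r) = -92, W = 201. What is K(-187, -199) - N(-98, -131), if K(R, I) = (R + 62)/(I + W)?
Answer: 67/2 ≈ 33.500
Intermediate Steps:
N(G, r) = -96 (N(G, r) = -4 - 92 = -96)
K(R, I) = (62 + R)/(201 + I) (K(R, I) = (R + 62)/(I + 201) = (62 + R)/(201 + I))
K(-187, -199) - N(-98, -131) = (62 - 187)/(201 - 199) - 1*(-96) = -125/2 + 96 = 67/2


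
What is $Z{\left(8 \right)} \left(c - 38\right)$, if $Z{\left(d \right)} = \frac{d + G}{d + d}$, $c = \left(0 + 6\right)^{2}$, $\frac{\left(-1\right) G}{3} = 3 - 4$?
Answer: $- \frac{11}{8} \approx -1.375$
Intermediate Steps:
$G = 3$ ($G = - 3 \left(3 - 4\right) = \left(-3\right) \left(-1\right) = 3$)
$c = 36$ ($c = 6^{2} = 36$)
$Z{\left(d \right)} = \frac{3 + d}{2 d}$ ($Z{\left(d \right)} = \frac{d + 3}{d + d} = \frac{3 + d}{2 d}$)
$Z{\left(8 \right)} \left(c - 38\right) = \frac{3 + 8}{2 \cdot 8} \left(36 - 38\right) = \frac{1}{2} \cdot \frac{1}{8} \cdot 11 \left(-2\right) = \frac{11}{16} \left(-2\right) = - \frac{11}{8}$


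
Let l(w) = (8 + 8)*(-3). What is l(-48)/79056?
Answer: -1/1647 ≈ -0.00060716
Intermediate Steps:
l(w) = -48 (l(w) = 16*(-3) = -48)
l(-48)/79056 = -48/79056 = -48*1/79056 = -1/1647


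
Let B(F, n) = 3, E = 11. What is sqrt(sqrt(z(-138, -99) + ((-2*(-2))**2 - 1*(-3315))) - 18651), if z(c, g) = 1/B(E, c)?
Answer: sqrt(-167859 + 3*sqrt(29982))/3 ≈ 136.36*I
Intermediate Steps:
z(c, g) = 1/3
sqrt(sqrt(z(-138, -99) + ((-2*(-2))**2 - 1*(-3315))) - 18651) = sqrt(sqrt(1/3 + ((-2*(-2))**2 - 1*(-3315))) - 18651) = sqrt(sqrt(1/3 + (4**2 + 3315)) - 18651) = sqrt(sqrt(1/3 + (16 + 3315)) - 18651) = sqrt(sqrt(1/3 + 3331) - 18651) = sqrt(sqrt(9994/3) - 18651) = sqrt(sqrt(29982)/3 - 18651) = sqrt(-18651 + sqrt(29982)/3)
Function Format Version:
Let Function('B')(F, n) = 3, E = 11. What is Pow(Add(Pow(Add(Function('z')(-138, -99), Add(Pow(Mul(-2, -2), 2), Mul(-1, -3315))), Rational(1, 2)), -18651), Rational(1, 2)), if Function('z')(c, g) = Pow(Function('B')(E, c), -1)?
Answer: Mul(Rational(1, 3), Pow(Add(-167859, Mul(3, Pow(29982, Rational(1, 2)))), Rational(1, 2))) ≈ Mul(136.36, I)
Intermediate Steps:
Function('z')(c, g) = Rational(1, 3) (Function('z')(c, g) = Pow(3, -1) = Rational(1, 3))
Pow(Add(Pow(Add(Function('z')(-138, -99), Add(Pow(Mul(-2, -2), 2), Mul(-1, -3315))), Rational(1, 2)), -18651), Rational(1, 2)) = Pow(Add(Pow(Add(Rational(1, 3), Add(Pow(Mul(-2, -2), 2), Mul(-1, -3315))), Rational(1, 2)), -18651), Rational(1, 2)) = Pow(Add(Pow(Add(Rational(1, 3), Add(Pow(4, 2), 3315)), Rational(1, 2)), -18651), Rational(1, 2)) = Pow(Add(Pow(Add(Rational(1, 3), Add(16, 3315)), Rational(1, 2)), -18651), Rational(1, 2)) = Pow(Add(Pow(Add(Rational(1, 3), 3331), Rational(1, 2)), -18651), Rational(1, 2)) = Pow(Add(Pow(Rational(9994, 3), Rational(1, 2)), -18651), Rational(1, 2)) = Pow(Add(Mul(Rational(1, 3), Pow(29982, Rational(1, 2))), -18651), Rational(1, 2)) = Pow(Add(-18651, Mul(Rational(1, 3), Pow(29982, Rational(1, 2)))), Rational(1, 2))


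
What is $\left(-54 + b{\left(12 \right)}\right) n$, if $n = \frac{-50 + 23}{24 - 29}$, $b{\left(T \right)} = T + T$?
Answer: $-162$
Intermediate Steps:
$b{\left(T \right)} = 2 T$
$n = \frac{27}{5}$ ($n = - \frac{27}{-5} = \left(-27\right) \left(- \frac{1}{5}\right) = \frac{27}{5} \approx 5.4$)
$\left(-54 + b{\left(12 \right)}\right) n = \left(-54 + 2 \cdot 12\right) \frac{27}{5} = \left(-54 + 24\right) \frac{27}{5} = \left(-30\right) \frac{27}{5} = -162$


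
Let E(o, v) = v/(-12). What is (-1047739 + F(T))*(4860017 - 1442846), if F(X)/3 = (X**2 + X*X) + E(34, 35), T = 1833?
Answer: 261230233189995/4 ≈ 6.5308e+13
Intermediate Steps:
E(o, v) = -v/12 (E(o, v) = v*(-1/12) = -v/12)
F(X) = -35/4 + 6*X**2 (F(X) = 3*((X**2 + X*X) - 1/12*35) = 3*((X**2 + X**2) - 35/12) = 3*(2*X**2 - 35/12) = 3*(-35/12 + 2*X**2) = -35/4 + 6*X**2)
(-1047739 + F(T))*(4860017 - 1442846) = (-1047739 + (-35/4 + 6*1833**2))*(4860017 - 1442846) = (-1047739 + (-35/4 + 6*3359889))*3417171 = (-1047739 + (-35/4 + 20159334))*3417171 = (-1047739 + 80637301/4)*3417171 = (76446345/4)*3417171 = 261230233189995/4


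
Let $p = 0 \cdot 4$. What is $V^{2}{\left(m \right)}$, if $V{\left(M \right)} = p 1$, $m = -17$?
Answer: $0$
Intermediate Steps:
$p = 0$
$V{\left(M \right)} = 0$ ($V{\left(M \right)} = 0 \cdot 1 = 0$)
$V^{2}{\left(m \right)} = 0^{2} = 0$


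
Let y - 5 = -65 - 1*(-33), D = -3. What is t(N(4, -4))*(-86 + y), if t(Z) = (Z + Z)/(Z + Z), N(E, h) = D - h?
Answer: -113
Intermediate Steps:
N(E, h) = -3 - h
t(Z) = 1 (t(Z) = (2*Z)/((2*Z)) = (2*Z)*(1/(2*Z)) = 1)
y = -27 (y = 5 + (-65 - 1*(-33)) = 5 + (-65 + 33) = 5 - 32 = -27)
t(N(4, -4))*(-86 + y) = 1*(-86 - 27) = 1*(-113) = -113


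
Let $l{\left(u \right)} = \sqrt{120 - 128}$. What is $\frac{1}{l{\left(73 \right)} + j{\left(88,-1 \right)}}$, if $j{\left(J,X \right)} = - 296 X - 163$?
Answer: $\frac{133}{17697} - \frac{2 i \sqrt{2}}{17697} \approx 0.0075154 - 0.00015983 i$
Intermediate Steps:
$l{\left(u \right)} = 2 i \sqrt{2}$ ($l{\left(u \right)} = \sqrt{-8} = 2 i \sqrt{2}$)
$j{\left(J,X \right)} = -163 - 296 X$
$\frac{1}{l{\left(73 \right)} + j{\left(88,-1 \right)}} = \frac{1}{2 i \sqrt{2} - -133} = \frac{1}{2 i \sqrt{2} + \left(-163 + 296\right)} = \frac{1}{2 i \sqrt{2} + 133} = \frac{1}{133 + 2 i \sqrt{2}}$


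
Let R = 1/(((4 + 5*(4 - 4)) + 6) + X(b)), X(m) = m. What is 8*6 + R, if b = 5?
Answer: 721/15 ≈ 48.067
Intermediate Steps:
R = 1/15 (R = 1/(((4 + 5*(4 - 4)) + 6) + 5) = 1/(((4 + 5*0) + 6) + 5) = 1/(((4 + 0) + 6) + 5) = 1/((4 + 6) + 5) = 1/(10 + 5) = 1/15 ≈ 0.066667)
8*6 + R = 8*6 + 1/15 = 48 + 1/15 = 721/15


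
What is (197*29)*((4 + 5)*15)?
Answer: 771255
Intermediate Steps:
(197*29)*((4 + 5)*15) = 5713*(9*15) = 5713*135 = 771255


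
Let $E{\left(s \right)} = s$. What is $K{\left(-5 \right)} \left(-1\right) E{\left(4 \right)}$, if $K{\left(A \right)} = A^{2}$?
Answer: $-100$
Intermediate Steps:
$K{\left(-5 \right)} \left(-1\right) E{\left(4 \right)} = \left(-5\right)^{2} \left(-1\right) 4 = 25 \left(-1\right) 4 = \left(-25\right) 4 = -100$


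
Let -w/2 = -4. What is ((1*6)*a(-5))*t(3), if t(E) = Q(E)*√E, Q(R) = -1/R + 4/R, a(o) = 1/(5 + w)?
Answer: 6*√3/13 ≈ 0.79941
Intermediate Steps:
w = 8 (w = -2*(-4) = 8)
a(o) = 1/13 (a(o) = 1/(5 + 8) = 1/13)
Q(R) = 3/R
t(E) = 3/√E (t(E) = (3/E)*√E = 3/√E)
((1*6)*a(-5))*t(3) = ((1*6)*(1/13))*(3/√3) = (6*(1/13))*(3*(√3/3)) = 6*√3/13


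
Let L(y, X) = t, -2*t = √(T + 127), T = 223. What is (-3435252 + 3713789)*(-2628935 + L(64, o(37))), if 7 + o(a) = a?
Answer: -732255668095 - 1392685*√14/2 ≈ -7.3226e+11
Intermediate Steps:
o(a) = -7 + a
t = -5*√14/2 (t = -√(223 + 127)/2 = -5*√14/2 ≈ -9.3541)
L(y, X) = -5*√14/2
(-3435252 + 3713789)*(-2628935 + L(64, o(37))) = (-3435252 + 3713789)*(-2628935 - 5*√14/2) = 278537*(-2628935 - 5*√14/2) = -732255668095 - 1392685*√14/2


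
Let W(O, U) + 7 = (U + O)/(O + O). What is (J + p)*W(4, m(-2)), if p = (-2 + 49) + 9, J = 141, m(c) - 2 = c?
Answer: -2561/2 ≈ -1280.5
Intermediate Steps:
m(c) = 2 + c
W(O, U) = -7 + (O + U)/(2*O) (W(O, U) = -7 + (U + O)/(O + O) = -7 + (O + U)/((2*O)) = -7 + (O + U)*(1/(2*O)) = -7 + (O + U)/(2*O))
p = 56 (p = 47 + 9 = 56)
(J + p)*W(4, m(-2)) = (141 + 56)*((½)*((2 - 2) - 13*4)/4) = 197*((½)*(¼)*(0 - 52)) = 197*((½)*(¼)*(-52)) = 197*(-13/2) = -2561/2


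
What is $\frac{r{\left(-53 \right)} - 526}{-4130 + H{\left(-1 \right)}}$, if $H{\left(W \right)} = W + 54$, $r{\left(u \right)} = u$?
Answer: $\frac{193}{1359} \approx 0.14202$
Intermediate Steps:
$H{\left(W \right)} = 54 + W$
$\frac{r{\left(-53 \right)} - 526}{-4130 + H{\left(-1 \right)}} = \frac{-53 - 526}{-4130 + \left(54 - 1\right)} = - \frac{579}{-4130 + 53} = - \frac{579}{-4077} = \left(-579\right) \left(- \frac{1}{4077}\right) = \frac{193}{1359}$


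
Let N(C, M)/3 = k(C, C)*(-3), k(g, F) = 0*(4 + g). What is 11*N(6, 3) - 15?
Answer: -15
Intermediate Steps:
k(g, F) = 0
N(C, M) = 0 (N(C, M) = 3*(0*(-3)) = 3*0 = 0)
11*N(6, 3) - 15 = 11*0 - 15 = 0 - 15 = -15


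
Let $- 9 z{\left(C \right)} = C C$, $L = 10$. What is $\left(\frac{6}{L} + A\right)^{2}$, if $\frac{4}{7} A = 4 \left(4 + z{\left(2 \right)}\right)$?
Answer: $\frac{1315609}{2025} \approx 649.68$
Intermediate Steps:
$z{\left(C \right)} = - \frac{C^{2}}{9}$ ($z{\left(C \right)} = - \frac{C C}{9} = - \frac{C^{2}}{9}$)
$A = \frac{224}{9}$ ($A = \frac{7 \cdot 4 \left(4 - \frac{2^{2}}{9}\right)}{4} = \frac{7 \cdot 4 \left(4 - \frac{4}{9}\right)}{4} = \frac{7 \cdot 4 \cdot \frac{32}{9}}{4} = \frac{7}{4} \cdot \frac{128}{9} = \frac{224}{9} \approx 24.889$)
$\left(\frac{6}{L} + A\right)^{2} = \left(\frac{6}{10} + \frac{224}{9}\right)^{2} = \left(6 \cdot \frac{1}{10} + \frac{224}{9}\right)^{2} = \left(\frac{3}{5} + \frac{224}{9}\right)^{2} = \left(\frac{1147}{45}\right)^{2} = \frac{1315609}{2025}$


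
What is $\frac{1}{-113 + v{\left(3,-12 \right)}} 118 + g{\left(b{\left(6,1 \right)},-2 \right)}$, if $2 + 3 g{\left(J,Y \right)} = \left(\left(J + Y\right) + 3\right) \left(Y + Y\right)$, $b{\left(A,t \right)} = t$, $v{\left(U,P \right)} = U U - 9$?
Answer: $- \frac{1484}{339} \approx -4.3776$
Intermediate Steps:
$v{\left(U,P \right)} = -9 + U^{2}$ ($v{\left(U,P \right)} = U^{2} - 9 = -9 + U^{2}$)
$g{\left(J,Y \right)} = - \frac{2}{3} + \frac{2 Y \left(3 + J + Y\right)}{3}$ ($g{\left(J,Y \right)} = - \frac{2}{3} + \frac{\left(\left(J + Y\right) + 3\right) \left(Y + Y\right)}{3} = - \frac{2}{3} + \frac{\left(3 + J + Y\right) 2 Y}{3} = - \frac{2}{3} + \frac{2 Y \left(3 + J + Y\right)}{3}$)
$\frac{1}{-113 + v{\left(3,-12 \right)}} 118 + g{\left(b{\left(6,1 \right)},-2 \right)} = \frac{1}{-113 - \left(9 - 3^{2}\right)} 118 + \left(- \frac{2}{3} + 2 \left(-2\right) + \frac{2 \left(-2\right)^{2}}{3} + \frac{2}{3} \cdot 1 \left(-2\right)\right) = \frac{1}{-113 + \left(-9 + 9\right)} 118 - \frac{10}{3} = \frac{1}{-113 + 0} \cdot 118 - \frac{10}{3} = \frac{1}{-113} \cdot 118 - \frac{10}{3} = \left(- \frac{1}{113}\right) 118 - \frac{10}{3} = - \frac{118}{113} - \frac{10}{3} = - \frac{1484}{339}$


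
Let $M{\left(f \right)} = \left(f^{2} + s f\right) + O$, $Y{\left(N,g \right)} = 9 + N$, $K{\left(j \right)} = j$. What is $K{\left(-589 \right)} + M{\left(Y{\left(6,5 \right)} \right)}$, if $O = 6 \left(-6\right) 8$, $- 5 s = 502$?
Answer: $-2158$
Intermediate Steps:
$s = - \frac{502}{5}$ ($s = \left(- \frac{1}{5}\right) 502 = - \frac{502}{5} \approx -100.4$)
$O = -288$ ($O = \left(-36\right) 8 = -288$)
$M{\left(f \right)} = -288 + f^{2} - \frac{502 f}{5}$ ($M{\left(f \right)} = \left(f^{2} - \frac{502 f}{5}\right) - 288 = -288 + f^{2} - \frac{502 f}{5}$)
$K{\left(-589 \right)} + M{\left(Y{\left(6,5 \right)} \right)} = -589 - \left(288 - \left(9 + 6\right)^{2} + \frac{502 \left(9 + 6\right)}{5}\right) = -589 - \left(1794 - 225\right) = -589 - 1569 = -2158$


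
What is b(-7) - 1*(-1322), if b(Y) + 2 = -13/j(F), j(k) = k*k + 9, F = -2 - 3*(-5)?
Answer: 234947/178 ≈ 1319.9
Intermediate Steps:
F = 13 (F = -2 + 15 = 13)
j(k) = 9 + k² (j(k) = k² + 9 = 9 + k²)
b(Y) = -369/178 (b(Y) = -2 - 13/(9 + 13²) = -2 - 13/(9 + 169) = -2 - 13/178 = -369/178)
b(-7) - 1*(-1322) = -369/178 - 1*(-1322) = -369/178 + 1322 = 234947/178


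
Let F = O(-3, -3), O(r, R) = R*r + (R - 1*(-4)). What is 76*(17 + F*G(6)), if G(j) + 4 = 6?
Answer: 2812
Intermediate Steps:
G(j) = 2 (G(j) = -4 + 6 = 2)
O(r, R) = 4 + R + R*r (O(r, R) = R*r + (R + 4) = R*r + (4 + R) = 4 + R + R*r)
F = 10 (F = 4 - 3 - 3*(-3) = 4 - 3 + 9 = 10)
76*(17 + F*G(6)) = 76*(17 + 10*2) = 76*(17 + 20) = 76*37 = 2812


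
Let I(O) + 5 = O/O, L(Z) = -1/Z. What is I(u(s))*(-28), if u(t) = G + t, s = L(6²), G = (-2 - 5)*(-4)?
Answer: 112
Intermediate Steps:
G = 28 (G = -7*(-4) = 28)
s = -1/36 (s = -1/(6²) = -1/36 ≈ -0.027778)
u(t) = 28 + t
I(O) = -4 (I(O) = -5 + O/O = -5 + 1 = -4)
I(u(s))*(-28) = -4*(-28) = 112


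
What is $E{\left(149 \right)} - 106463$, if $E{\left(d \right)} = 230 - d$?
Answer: $-106382$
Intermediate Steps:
$E{\left(149 \right)} - 106463 = \left(230 - 149\right) - 106463 = 81 - 106463 = -106382$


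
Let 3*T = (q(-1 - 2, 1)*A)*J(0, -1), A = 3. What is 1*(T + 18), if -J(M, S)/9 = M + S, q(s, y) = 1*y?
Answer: 27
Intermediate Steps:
q(s, y) = y
J(M, S) = -9*M - 9*S (J(M, S) = -9*(M + S) = -9*M - 9*S)
T = 9 (T = ((1*3)*(-9*0 - 9*(-1)))/3 = (3*(0 + 9))/3 = (3*9)/3 = (⅓)*27 = 9)
1*(T + 18) = 1*(9 + 18) = 1*27 = 27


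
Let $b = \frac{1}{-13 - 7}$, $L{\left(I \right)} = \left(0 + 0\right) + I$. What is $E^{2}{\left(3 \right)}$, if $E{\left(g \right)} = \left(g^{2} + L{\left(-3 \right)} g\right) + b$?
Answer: $\frac{1}{400} \approx 0.0025$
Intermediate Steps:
$L{\left(I \right)} = I$ ($L{\left(I \right)} = 0 + I = I$)
$b = - \frac{1}{20}$ ($b = \frac{1}{-20} = - \frac{1}{20} \approx -0.05$)
$E{\left(g \right)} = - \frac{1}{20} + g^{2} - 3 g$ ($E{\left(g \right)} = \left(g^{2} - 3 g\right) - \frac{1}{20} = - \frac{1}{20} + g^{2} - 3 g$)
$E^{2}{\left(3 \right)} = \left(- \frac{1}{20} + 3^{2} - 9\right)^{2} = \left(- \frac{1}{20} + 9 - 9\right)^{2} = \left(- \frac{1}{20}\right)^{2} = \frac{1}{400}$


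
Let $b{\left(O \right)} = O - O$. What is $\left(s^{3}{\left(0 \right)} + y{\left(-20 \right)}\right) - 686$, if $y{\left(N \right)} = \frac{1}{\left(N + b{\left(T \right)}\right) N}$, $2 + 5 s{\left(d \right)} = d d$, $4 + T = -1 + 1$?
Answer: $- \frac{1372123}{2000} \approx -686.06$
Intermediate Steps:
$T = -4$ ($T = -4 + \left(-1 + 1\right) = -4 + 0 = -4$)
$b{\left(O \right)} = 0$
$s{\left(d \right)} = - \frac{2}{5} + \frac{d^{2}}{5}$ ($s{\left(d \right)} = - \frac{2}{5} + \frac{d d}{5} = - \frac{2}{5} + \frac{d^{2}}{5}$)
$y{\left(N \right)} = \frac{1}{N^{2}}$ ($y{\left(N \right)} = \frac{1}{\left(N + 0\right) N} = \frac{1}{N N} = \frac{1}{N^{2}}$)
$\left(s^{3}{\left(0 \right)} + y{\left(-20 \right)}\right) - 686 = \left(\left(- \frac{2}{5} + \frac{0^{2}}{5}\right)^{3} + \frac{1}{400}\right) - 686 = \left(\left(- \frac{2}{5} + \frac{1}{5} \cdot 0\right)^{3} + \frac{1}{400}\right) - 686 = \left(\left(- \frac{2}{5} + 0\right)^{3} + \frac{1}{400}\right) - 686 = \left(\left(- \frac{2}{5}\right)^{3} + \frac{1}{400}\right) - 686 = \left(- \frac{8}{125} + \frac{1}{400}\right) - 686 = - \frac{123}{2000} - 686 = - \frac{1372123}{2000}$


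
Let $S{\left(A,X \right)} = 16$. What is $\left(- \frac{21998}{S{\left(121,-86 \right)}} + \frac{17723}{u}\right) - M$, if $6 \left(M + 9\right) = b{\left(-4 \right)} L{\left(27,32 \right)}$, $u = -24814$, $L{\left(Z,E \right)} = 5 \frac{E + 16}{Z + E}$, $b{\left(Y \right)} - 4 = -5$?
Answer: $- \frac{7998918439}{5856104} \approx -1365.9$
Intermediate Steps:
$b{\left(Y \right)} = -1$ ($b{\left(Y \right)} = 4 - 5 = -1$)
$L{\left(Z,E \right)} = \frac{5 \left(16 + E\right)}{E + Z}$ ($L{\left(Z,E \right)} = 5 \frac{16 + E}{E + Z} = \frac{5 \left(16 + E\right)}{E + Z}$)
$M = - \frac{571}{59}$ ($M = -9 + \frac{\left(-1\right) \frac{5 \left(16 + 32\right)}{32 + 27}}{6} = -9 + \frac{\left(-1\right) 5 \cdot \frac{1}{59} \cdot 48}{6} = -9 + \frac{\left(-1\right) \frac{240}{59}}{6} = -9 + \frac{1}{6} \left(- \frac{240}{59}\right) = -9 - \frac{40}{59} = - \frac{571}{59} \approx -9.678$)
$\left(- \frac{21998}{S{\left(121,-86 \right)}} + \frac{17723}{u}\right) - M = \left(- \frac{21998}{16} + \frac{17723}{-24814}\right) - - \frac{571}{59} = \left(\left(-21998\right) \frac{1}{16} + 17723 \left(- \frac{1}{24814}\right)\right) + \frac{571}{59} = \left(- \frac{10999}{8} - \frac{17723}{24814}\right) + \frac{571}{59} = - \frac{136535485}{99256} + \frac{571}{59} = - \frac{7998918439}{5856104}$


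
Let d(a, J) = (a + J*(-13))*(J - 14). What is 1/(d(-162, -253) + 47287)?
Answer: -1/787622 ≈ -1.2696e-6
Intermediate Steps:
d(a, J) = (-14 + J)*(a - 13*J) (d(a, J) = (a - 13*J)*(-14 + J) = (-14 + J)*(a - 13*J))
1/(d(-162, -253) + 47287) = 1/((-14*(-162) - 13*(-253)**2 + 182*(-253) - 253*(-162)) + 47287) = 1/((2268 - 13*64009 - 46046 + 40986) + 47287) = 1/((2268 - 832117 - 46046 + 40986) + 47287) = 1/(-834909 + 47287) = 1/(-787622) = -1/787622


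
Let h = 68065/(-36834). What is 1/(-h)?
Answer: 36834/68065 ≈ 0.54116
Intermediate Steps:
h = -68065/36834 (h = 68065*(-1/36834) = -68065/36834 ≈ -1.8479)
1/(-h) = 1/(-1*(-68065/36834)) = 1/(68065/36834) = 36834/68065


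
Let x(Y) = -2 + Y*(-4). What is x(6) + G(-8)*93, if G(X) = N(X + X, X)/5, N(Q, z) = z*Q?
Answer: 11774/5 ≈ 2354.8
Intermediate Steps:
N(Q, z) = Q*z
x(Y) = -2 - 4*Y
G(X) = 2*X**2/5 (G(X) = ((X + X)*X)/5 = ((2*X)*X)*(1/5) = (2*X**2)*(1/5) = 2*X**2/5)
x(6) + G(-8)*93 = (-2 - 4*6) + ((2/5)*(-8)**2)*93 = (-2 - 24) + ((2/5)*64)*93 = -26 + (128/5)*93 = -26 + 11904/5 = 11774/5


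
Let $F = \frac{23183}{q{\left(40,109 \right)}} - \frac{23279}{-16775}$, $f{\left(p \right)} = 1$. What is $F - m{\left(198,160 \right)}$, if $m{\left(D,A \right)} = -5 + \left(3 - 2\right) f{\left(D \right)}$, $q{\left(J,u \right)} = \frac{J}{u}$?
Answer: $\frac{8478630217}{134200} \approx 63179.0$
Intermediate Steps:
$m{\left(D,A \right)} = -4$ ($m{\left(D,A \right)} = -5 + \left(3 - 2\right) 1 = -5 + 1 \cdot 1 = -5 + 1 = -4$)
$F = \frac{8478093417}{134200}$ ($F = \frac{23183}{40 \cdot \frac{1}{109}} - \frac{23279}{-16775} = \frac{23183}{40 \cdot \frac{1}{109}} - - \frac{23279}{16775} = \frac{23183}{\frac{40}{109}} + \frac{23279}{16775} = 23183 \cdot \frac{109}{40} + \frac{23279}{16775} = \frac{2526947}{40} + \frac{23279}{16775} = \frac{8478093417}{134200} \approx 63175.0$)
$F - m{\left(198,160 \right)} = \frac{8478093417}{134200} - -4 = \frac{8478093417}{134200} + 4 = \frac{8478630217}{134200}$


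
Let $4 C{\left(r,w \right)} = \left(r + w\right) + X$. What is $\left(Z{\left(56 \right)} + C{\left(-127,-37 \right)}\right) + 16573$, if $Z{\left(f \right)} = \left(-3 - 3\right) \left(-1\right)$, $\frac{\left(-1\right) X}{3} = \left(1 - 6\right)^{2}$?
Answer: $\frac{66077}{4} \approx 16519.0$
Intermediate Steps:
$X = -75$ ($X = - 3 \left(1 - 6\right)^{2} = - 3 \left(-5\right)^{2} = \left(-3\right) 25 = -75$)
$C{\left(r,w \right)} = - \frac{75}{4} + \frac{r}{4} + \frac{w}{4}$ ($C{\left(r,w \right)} = \frac{\left(r + w\right) - 75}{4} = \frac{-75 + r + w}{4} = - \frac{75}{4} + \frac{r}{4} + \frac{w}{4}$)
$Z{\left(f \right)} = 6$ ($Z{\left(f \right)} = \left(-6\right) \left(-1\right) = 6$)
$\left(Z{\left(56 \right)} + C{\left(-127,-37 \right)}\right) + 16573 = \left(6 + \left(- \frac{75}{4} + \frac{1}{4} \left(-127\right) + \frac{1}{4} \left(-37\right)\right)\right) + 16573 = \left(6 - \frac{239}{4}\right) + 16573 = - \frac{215}{4} + 16573 = \frac{66077}{4}$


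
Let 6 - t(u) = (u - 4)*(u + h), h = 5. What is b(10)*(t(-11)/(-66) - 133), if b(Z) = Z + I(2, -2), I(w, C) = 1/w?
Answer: -30429/22 ≈ -1383.1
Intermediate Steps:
t(u) = 6 - (-4 + u)*(5 + u) (t(u) = 6 - (u - 4)*(u + 5) = 6 - (-4 + u)*(5 + u))
b(Z) = ½ + Z (b(Z) = Z + 1/2 = Z + ½ = ½ + Z)
b(10)*(t(-11)/(-66) - 133) = (½ + 10)*((26 - 1*(-11) - 1*(-11)²)/(-66) - 133) = 21*((26 + 11 - 1*121)*(-1/66) - 133)/2 = 21*((26 + 11 - 121)*(-1/66) - 133)/2 = 21*(-84*(-1/66) - 133)/2 = 21*(14/11 - 133)/2 = (21/2)*(-1449/11) = -30429/22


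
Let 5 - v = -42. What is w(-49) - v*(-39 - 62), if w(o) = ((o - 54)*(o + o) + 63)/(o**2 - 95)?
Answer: 10956739/2306 ≈ 4751.4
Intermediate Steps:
v = 47 (v = 5 - 1*(-42) = 5 + 42 = 47)
w(o) = (63 + 2*o*(-54 + o))/(-95 + o**2) (w(o) = ((-54 + o)*(2*o) + 63)/(-95 + o**2) = (2*o*(-54 + o) + 63)/(-95 + o**2) = (63 + 2*o*(-54 + o))/(-95 + o**2))
w(-49) - v*(-39 - 62) = (63 - 108*(-49) + 2*(-49)**2)/(-95 + (-49)**2) - 47*(-39 - 62) = (63 + 5292 + 2*2401)/(-95 + 2401) - 47*(-101) = (63 + 5292 + 4802)/2306 - 1*(-4747) = (1/2306)*10157 + 4747 = 10157/2306 + 4747 = 10956739/2306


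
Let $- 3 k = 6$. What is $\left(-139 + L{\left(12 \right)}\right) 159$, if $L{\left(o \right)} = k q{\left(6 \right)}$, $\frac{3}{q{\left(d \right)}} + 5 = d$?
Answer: $-23055$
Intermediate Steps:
$k = -2$ ($k = \left(- \frac{1}{3}\right) 6 = -2$)
$q{\left(d \right)} = \frac{3}{-5 + d}$
$L{\left(o \right)} = -6$ ($L{\left(o \right)} = - 2 \frac{3}{-5 + 6} = - 2 \cdot \frac{3}{1} = - 2 \cdot 3 \cdot 1 = \left(-2\right) 3 = -6$)
$\left(-139 + L{\left(12 \right)}\right) 159 = \left(-139 - 6\right) 159 = \left(-145\right) 159 = -23055$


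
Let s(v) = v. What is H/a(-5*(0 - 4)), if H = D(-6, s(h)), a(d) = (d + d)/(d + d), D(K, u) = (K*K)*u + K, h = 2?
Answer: 66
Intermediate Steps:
D(K, u) = K + u*K² (D(K, u) = K²*u + K = u*K² + K = K + u*K²)
a(d) = 1 (a(d) = (2*d)/((2*d)) = (2*d)*(1/(2*d)) = 1)
H = 66 (H = -6*(1 - 6*2) = -6*(1 - 12) = -6*(-11) = 66)
H/a(-5*(0 - 4)) = 66/1 = 66*1 = 66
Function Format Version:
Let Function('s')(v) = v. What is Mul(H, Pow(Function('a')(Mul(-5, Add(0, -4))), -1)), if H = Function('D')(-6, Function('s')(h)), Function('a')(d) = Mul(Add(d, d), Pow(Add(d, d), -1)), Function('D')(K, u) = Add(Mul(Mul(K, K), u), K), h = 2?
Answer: 66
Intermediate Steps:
Function('D')(K, u) = Add(K, Mul(u, Pow(K, 2))) (Function('D')(K, u) = Add(Mul(Pow(K, 2), u), K) = Add(Mul(u, Pow(K, 2)), K) = Add(K, Mul(u, Pow(K, 2))))
Function('a')(d) = 1 (Function('a')(d) = Mul(Mul(2, d), Pow(Mul(2, d), -1)) = Mul(Mul(2, d), Mul(Rational(1, 2), Pow(d, -1))) = 1)
H = 66 (H = Mul(-6, Add(1, Mul(-6, 2))) = Mul(-6, Add(1, -12)) = Mul(-6, -11) = 66)
Mul(H, Pow(Function('a')(Mul(-5, Add(0, -4))), -1)) = Mul(66, Pow(1, -1)) = Mul(66, 1) = 66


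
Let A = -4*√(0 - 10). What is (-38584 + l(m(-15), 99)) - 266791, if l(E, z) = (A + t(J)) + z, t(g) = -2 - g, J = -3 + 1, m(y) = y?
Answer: -305276 - 4*I*√10 ≈ -3.0528e+5 - 12.649*I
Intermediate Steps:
J = -2
A = -4*I*√10 ≈ -12.649*I
l(E, z) = z - 4*I*√10 (l(E, z) = (-4*I*√10 + (-2 - 1*(-2))) + z = (-4*I*√10 + (-2 + 2)) + z = (-4*I*√10 + 0) + z = -4*I*√10 + z = z - 4*I*√10)
(-38584 + l(m(-15), 99)) - 266791 = (-38584 + (99 - 4*I*√10)) - 266791 = (-38485 - 4*I*√10) - 266791 = -305276 - 4*I*√10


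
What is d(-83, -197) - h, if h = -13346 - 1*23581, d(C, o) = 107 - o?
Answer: 37231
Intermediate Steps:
h = -36927 (h = -13346 - 23581 = -36927)
d(-83, -197) - h = (107 - 1*(-197)) - 1*(-36927) = (107 + 197) + 36927 = 304 + 36927 = 37231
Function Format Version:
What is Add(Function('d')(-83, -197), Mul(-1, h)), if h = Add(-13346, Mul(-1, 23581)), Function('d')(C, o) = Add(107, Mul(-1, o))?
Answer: 37231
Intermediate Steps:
h = -36927 (h = Add(-13346, -23581) = -36927)
Add(Function('d')(-83, -197), Mul(-1, h)) = Add(Add(107, Mul(-1, -197)), Mul(-1, -36927)) = Add(Add(107, 197), 36927) = Add(304, 36927) = 37231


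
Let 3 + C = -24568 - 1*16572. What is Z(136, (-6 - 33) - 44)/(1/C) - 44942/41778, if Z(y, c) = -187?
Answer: 160714533278/20889 ≈ 7.6937e+6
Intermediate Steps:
C = -41143 (C = -3 + (-24568 - 1*16572) = -3 + (-24568 - 16572) = -3 - 41140 = -41143)
Z(136, (-6 - 33) - 44)/(1/C) - 44942/41778 = -187/(1/(-41143)) - 44942/41778 = -187/(-1/41143) - 44942*1/41778 = -187*(-41143) - 22471/20889 = 7693741 - 22471/20889 = 160714533278/20889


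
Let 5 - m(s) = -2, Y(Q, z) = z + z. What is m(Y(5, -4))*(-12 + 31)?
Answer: 133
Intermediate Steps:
Y(Q, z) = 2*z
m(s) = 7 (m(s) = 5 - 1*(-2) = 5 + 2 = 7)
m(Y(5, -4))*(-12 + 31) = 7*(-12 + 31) = 7*19 = 133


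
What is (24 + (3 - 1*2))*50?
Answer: 1250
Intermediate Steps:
(24 + (3 - 1*2))*50 = (24 + (3 - 2))*50 = (24 + 1)*50 = 25*50 = 1250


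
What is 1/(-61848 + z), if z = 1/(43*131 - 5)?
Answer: -5628/348080543 ≈ -1.6169e-5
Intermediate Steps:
z = 1/5628 (z = 1/(5633 - 5) = 1/5628 ≈ 0.00017768)
1/(-61848 + z) = 1/(-61848 + 1/5628) = 1/(-348080543/5628) = -5628/348080543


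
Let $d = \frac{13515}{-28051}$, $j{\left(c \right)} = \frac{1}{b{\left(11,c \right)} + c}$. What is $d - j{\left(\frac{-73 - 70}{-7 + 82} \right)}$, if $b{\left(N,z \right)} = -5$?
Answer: $- \frac{4896945}{14530418} \approx -0.33701$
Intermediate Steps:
$j{\left(c \right)} = \frac{1}{-5 + c}$
$d = - \frac{13515}{28051}$ ($d = 13515 \left(- \frac{1}{28051}\right) = - \frac{13515}{28051} \approx -0.4818$)
$d - j{\left(\frac{-73 - 70}{-7 + 82} \right)} = - \frac{13515}{28051} - \frac{1}{-5 + \frac{-73 - 70}{-7 + 82}} = - \frac{13515}{28051} - \frac{1}{-5 - \frac{143}{75}} = - \frac{13515}{28051} - \frac{1}{- \frac{518}{75}} = - \frac{13515}{28051} - - \frac{75}{518} = - \frac{13515}{28051} + \frac{75}{518} = - \frac{4896945}{14530418}$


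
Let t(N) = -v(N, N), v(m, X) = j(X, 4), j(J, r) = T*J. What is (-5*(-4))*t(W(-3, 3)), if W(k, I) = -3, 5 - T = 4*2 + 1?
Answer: -240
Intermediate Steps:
T = -4 (T = 5 - (4*2 + 1) = 5 - (8 + 1) = 5 - 1*9 = 5 - 9 = -4)
j(J, r) = -4*J
v(m, X) = -4*X
t(N) = 4*N (t(N) = -(-4)*N = 4*N)
(-5*(-4))*t(W(-3, 3)) = (-5*(-4))*(4*(-3)) = 20*(-12) = -240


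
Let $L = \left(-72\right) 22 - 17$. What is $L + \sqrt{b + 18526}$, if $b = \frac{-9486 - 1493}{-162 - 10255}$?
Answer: $-1601 + \frac{\sqrt{2010442675857}}{10417} \approx -1464.9$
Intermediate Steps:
$L = -1601$ ($L = -1584 - 17 = -1601$)
$b = \frac{10979}{10417}$ ($b = - \frac{10979}{-10417} = \left(-10979\right) \left(- \frac{1}{10417}\right) = \frac{10979}{10417} \approx 1.0539$)
$L + \sqrt{b + 18526} = -1601 + \sqrt{\frac{10979}{10417} + 18526} = -1601 + \sqrt{\frac{192996321}{10417}} = -1601 + \frac{\sqrt{2010442675857}}{10417}$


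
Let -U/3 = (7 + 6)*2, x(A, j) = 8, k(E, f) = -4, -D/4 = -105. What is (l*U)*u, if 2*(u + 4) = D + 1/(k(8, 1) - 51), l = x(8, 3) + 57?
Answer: -11488113/11 ≈ -1.0444e+6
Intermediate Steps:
D = 420 (D = -4*(-105) = 420)
U = -78 (U = -3*(7 + 6)*2 = -39*2 = -3*26 = -78)
l = 65 (l = 8 + 57 = 65)
u = 22659/110 (u = -4 + (420 + 1/(-4 - 51))/2 = -4 + (420 + 1/(-55))/2 = -4 + (420 - 1/55)/2 = -4 + (1/2)*(23099/55) = -4 + 23099/110 = 22659/110 ≈ 205.99)
(l*U)*u = (65*(-78))*(22659/110) = -5070*22659/110 = -11488113/11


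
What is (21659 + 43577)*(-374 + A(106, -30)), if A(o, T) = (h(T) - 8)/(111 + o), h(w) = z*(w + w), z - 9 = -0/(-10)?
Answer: -5330172616/217 ≈ -2.4563e+7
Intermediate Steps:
z = 9 (z = 9 - 0/(-10) = 9 - 0*(-1)/10 = 9 - 1*0 = 9 + 0 = 9)
h(w) = 18*w (h(w) = 9*(w + w) = 9*(2*w) = 18*w)
A(o, T) = (-8 + 18*T)/(111 + o) (A(o, T) = (18*T - 8)/(111 + o) = (-8 + 18*T)/(111 + o))
(21659 + 43577)*(-374 + A(106, -30)) = (21659 + 43577)*(-374 + 2*(-4 + 9*(-30))/(111 + 106)) = 65236*(-374 + 2*(-4 - 270)/217) = 65236*(-374 + 2*(1/217)*(-274)) = 65236*(-374 - 548/217) = 65236*(-81706/217) = -5330172616/217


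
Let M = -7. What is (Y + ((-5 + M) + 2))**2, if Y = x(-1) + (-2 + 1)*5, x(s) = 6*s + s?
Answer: 484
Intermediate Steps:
x(s) = 7*s
Y = -12 (Y = 7*(-1) + (-2 + 1)*5 = -7 - 1*5 = -7 - 5 = -12)
(Y + ((-5 + M) + 2))**2 = (-12 + ((-5 - 7) + 2))**2 = (-12 + (-12 + 2))**2 = (-12 - 10)**2 = (-22)**2 = 484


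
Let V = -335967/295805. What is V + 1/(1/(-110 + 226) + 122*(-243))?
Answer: -46216119541/40690166707 ≈ -1.1358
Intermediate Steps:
V = -335967/295805 (V = -335967*1/295805 = -335967/295805 ≈ -1.1358)
V + 1/(1/(-110 + 226) + 122*(-243)) = -335967/295805 + 1/(1/(-110 + 226) + 122*(-243)) = -335967/295805 + 1/(1/116 - 29646) = -335967/295805 + 1/(-3438935/116) = -335967/295805 - 116/3438935 = -46216119541/40690166707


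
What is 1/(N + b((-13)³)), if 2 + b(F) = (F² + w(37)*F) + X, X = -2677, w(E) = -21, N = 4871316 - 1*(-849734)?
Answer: 1/10591317 ≈ 9.4417e-8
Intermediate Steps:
N = 5721050 (N = 4871316 + 849734 = 5721050)
b(F) = -2679 + F² - 21*F (b(F) = -2 + ((F² - 21*F) - 2677) = -2 + (-2677 + F² - 21*F) = -2679 + F² - 21*F)
1/(N + b((-13)³)) = 1/(5721050 + (-2679 + ((-13)³)² - 21*(-13)³)) = 1/(5721050 + (-2679 + (-2197)² - 21*(-2197))) = 1/(5721050 + (-2679 + 4826809 + 46137)) = 1/(5721050 + 4870267) = 1/10591317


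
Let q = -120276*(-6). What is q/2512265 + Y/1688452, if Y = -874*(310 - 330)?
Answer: 315598977178/1060459715945 ≈ 0.29761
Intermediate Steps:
Y = 17480 (Y = -874*(-20) = 17480)
q = 721656
q/2512265 + Y/1688452 = 721656/2512265 + 17480/1688452 = 721656*(1/2512265) + 17480*(1/1688452) = 721656/2512265 + 4370/422113 = 315598977178/1060459715945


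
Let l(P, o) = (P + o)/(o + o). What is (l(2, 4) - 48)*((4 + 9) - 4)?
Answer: -1701/4 ≈ -425.25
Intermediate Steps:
l(P, o) = (P + o)/(2*o) (l(P, o) = (P + o)/((2*o)) = (P + o)*(1/(2*o)) = (P + o)/(2*o))
(l(2, 4) - 48)*((4 + 9) - 4) = ((1/2)*(2 + 4)/4 - 48)*((4 + 9) - 4) = ((1/2)*(1/4)*6 - 48)*(13 - 4) = (3/4 - 48)*9 = -189/4*9 = -1701/4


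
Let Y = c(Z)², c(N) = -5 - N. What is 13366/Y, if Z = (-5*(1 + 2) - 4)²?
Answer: 6683/66978 ≈ 0.099779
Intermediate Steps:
Z = 361 (Z = (-5*3 - 4)² = (-15 - 4)² = (-19)² = 361)
Y = 133956 (Y = (-5 - 1*361)² = (-5 - 361)² = (-366)² = 133956)
13366/Y = 13366/133956 = 13366*(1/133956) = 6683/66978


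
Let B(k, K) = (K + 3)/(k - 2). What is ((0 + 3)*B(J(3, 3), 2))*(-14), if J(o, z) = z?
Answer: -210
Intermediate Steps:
B(k, K) = (3 + K)/(-2 + k)
((0 + 3)*B(J(3, 3), 2))*(-14) = ((0 + 3)*((3 + 2)/(-2 + 3)))*(-14) = (3*(5/1))*(-14) = (3*(1*5))*(-14) = (3*5)*(-14) = 15*(-14) = -210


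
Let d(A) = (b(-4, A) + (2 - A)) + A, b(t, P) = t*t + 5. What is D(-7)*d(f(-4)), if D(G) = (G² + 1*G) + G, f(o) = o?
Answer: 805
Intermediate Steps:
b(t, P) = 5 + t² (b(t, P) = t² + 5 = 5 + t²)
D(G) = G² + 2*G (D(G) = (G² + G) + G = (G + G²) + G = G² + 2*G)
d(A) = 23 (d(A) = ((5 + (-4)²) + (2 - A)) + A = ((5 + 16) + (2 - A)) + A = (21 + (2 - A)) + A = (23 - A) + A = 23)
D(-7)*d(f(-4)) = -7*(2 - 7)*23 = -7*(-5)*23 = 35*23 = 805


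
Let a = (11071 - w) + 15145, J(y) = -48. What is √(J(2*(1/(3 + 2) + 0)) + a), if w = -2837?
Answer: √29005 ≈ 170.31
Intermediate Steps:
a = 29053 (a = (11071 - 1*(-2837)) + 15145 = (11071 + 2837) + 15145 = 13908 + 15145 = 29053)
√(J(2*(1/(3 + 2) + 0)) + a) = √(-48 + 29053) = √29005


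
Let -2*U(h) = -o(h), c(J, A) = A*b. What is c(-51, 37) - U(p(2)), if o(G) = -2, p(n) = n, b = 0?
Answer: 1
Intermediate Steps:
c(J, A) = 0 (c(J, A) = A*0 = 0)
U(h) = -1 (U(h) = -(-1)*(-2)/2 = -1/2*2 = -1)
c(-51, 37) - U(p(2)) = 0 - 1*(-1) = 0 + 1 = 1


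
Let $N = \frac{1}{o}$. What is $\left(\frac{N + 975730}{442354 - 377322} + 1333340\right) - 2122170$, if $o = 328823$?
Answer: $- \frac{16868033552691089}{21384017336} \approx -7.8882 \cdot 10^{5}$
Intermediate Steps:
$N = \frac{1}{328823} \approx 3.0412 \cdot 10^{-6}$
$\left(\frac{N + 975730}{442354 - 377322} + 1333340\right) - 2122170 = \left(\frac{\frac{1}{328823} + 975730}{442354 - 377322} + 1333340\right) - 2122170 = \left(\frac{320842465791}{328823 \cdot 65032} + 1333340\right) - 2122170 = \left(\frac{320842465791}{328823} \cdot \frac{1}{65032} + 1333340\right) - 2122170 = \left(\frac{320842465791}{21384017336} + 1333340\right) - 2122170 = \frac{28512486517248031}{21384017336} - 2122170 = - \frac{16868033552691089}{21384017336}$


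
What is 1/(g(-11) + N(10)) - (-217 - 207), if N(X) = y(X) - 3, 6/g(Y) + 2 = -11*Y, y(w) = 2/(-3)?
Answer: 547027/1291 ≈ 423.72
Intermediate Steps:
y(w) = -2/3 (y(w) = 2*(-1/3) = -2/3)
g(Y) = 6/(-2 - 11*Y)
N(X) = -11/3 (N(X) = -2/3 - 3 = -11/3)
1/(g(-11) + N(10)) - (-217 - 207) = 1/(-6/(2 + 11*(-11)) - 11/3) - (-217 - 207) = 1/(-6/(2 - 121) - 11/3) - 1*(-424) = 1/(-6/(-119) - 11/3) + 424 = 1/(-6*(-1/119) - 11/3) + 424 = 1/(6/119 - 11/3) + 424 = 1/(-1291/357) + 424 = -357/1291 + 424 = 547027/1291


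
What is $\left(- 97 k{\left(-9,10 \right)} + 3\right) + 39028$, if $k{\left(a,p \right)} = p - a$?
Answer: $37188$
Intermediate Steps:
$\left(- 97 k{\left(-9,10 \right)} + 3\right) + 39028 = \left(- 97 \left(10 - -9\right) + 3\right) + 39028 = \left(- 97 \left(10 + 9\right) + 3\right) + 39028 = \left(\left(-97\right) 19 + 3\right) + 39028 = \left(-1843 + 3\right) + 39028 = -1840 + 39028 = 37188$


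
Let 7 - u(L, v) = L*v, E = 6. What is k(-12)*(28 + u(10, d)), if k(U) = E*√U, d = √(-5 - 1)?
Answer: 360*√2 + 420*I*√3 ≈ 509.12 + 727.46*I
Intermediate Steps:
d = I*√6 (d = √(-6) = I*√6 ≈ 2.4495*I)
u(L, v) = 7 - L*v
k(U) = 6*√U
k(-12)*(28 + u(10, d)) = (6*√(-12))*(28 + (7 - 1*10*I*√6)) = (6*(2*I*√3))*(28 + (7 - 10*I*√6)) = (12*I*√3)*(35 - 10*I*√6) = 12*I*√3*(35 - 10*I*√6)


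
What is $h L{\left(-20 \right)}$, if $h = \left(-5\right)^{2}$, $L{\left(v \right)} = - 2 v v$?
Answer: $-20000$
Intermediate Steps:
$L{\left(v \right)} = - 2 v^{2}$
$h = 25$
$h L{\left(-20 \right)} = 25 \left(- 2 \left(-20\right)^{2}\right) = 25 \left(\left(-2\right) 400\right) = 25 \left(-800\right) = -20000$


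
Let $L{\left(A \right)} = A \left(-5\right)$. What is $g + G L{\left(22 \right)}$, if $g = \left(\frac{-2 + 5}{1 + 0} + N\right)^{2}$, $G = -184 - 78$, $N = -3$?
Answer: $28820$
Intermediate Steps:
$L{\left(A \right)} = - 5 A$
$G = -262$ ($G = -184 - 78 = -262$)
$g = 0$ ($g = \left(\frac{-2 + 5}{1 + 0} - 3\right)^{2} = \left(\frac{3}{1} - 3\right)^{2} = \left(3 \cdot 1 - 3\right)^{2} = \left(3 - 3\right)^{2} = 0^{2} = 0$)
$g + G L{\left(22 \right)} = 0 - 262 \left(\left(-5\right) 22\right) = 0 - -28820 = 0 + 28820 = 28820$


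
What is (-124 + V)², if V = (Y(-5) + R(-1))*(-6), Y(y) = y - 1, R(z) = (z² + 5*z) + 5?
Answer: 8836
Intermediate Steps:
R(z) = 5 + z² + 5*z
Y(y) = -1 + y
V = 30 (V = ((-1 - 5) + (5 + (-1)² + 5*(-1)))*(-6) = (-6 + (5 + 1 - 5))*(-6) = (-6 + 1)*(-6) = -5*(-6) = 30)
(-124 + V)² = (-124 + 30)² = (-94)² = 8836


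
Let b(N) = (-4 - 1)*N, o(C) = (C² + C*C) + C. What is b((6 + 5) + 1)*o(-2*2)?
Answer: -1680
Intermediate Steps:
o(C) = C + 2*C² (o(C) = (C² + C²) + C = 2*C² + C = C + 2*C²)
b(N) = -5*N
b((6 + 5) + 1)*o(-2*2) = (-5*((6 + 5) + 1))*((-2*2)*(1 + 2*(-2*2))) = (-5*(11 + 1))*(-4*(1 + 2*(-4))) = (-5*12)*(-4*(1 - 8)) = -(-240)*(-7) = -60*28 = -1680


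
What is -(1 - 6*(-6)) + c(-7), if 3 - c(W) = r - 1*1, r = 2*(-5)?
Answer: -23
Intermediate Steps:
r = -10
c(W) = 14 (c(W) = 3 - (-10 - 1*1) = 3 - (-10 - 1) = 3 - 1*(-11) = 3 + 11 = 14)
-(1 - 6*(-6)) + c(-7) = -(1 - 6*(-6)) + 14 = -(1 + 36) + 14 = -1*37 + 14 = -37 + 14 = -23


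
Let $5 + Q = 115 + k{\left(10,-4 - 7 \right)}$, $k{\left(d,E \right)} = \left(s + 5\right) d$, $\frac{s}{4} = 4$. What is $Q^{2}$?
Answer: $102400$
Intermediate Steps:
$s = 16$ ($s = 4 \cdot 4 = 16$)
$k{\left(d,E \right)} = 21 d$ ($k{\left(d,E \right)} = \left(16 + 5\right) d = 21 d$)
$Q = 320$ ($Q = -5 + \left(115 + 21 \cdot 10\right) = -5 + \left(115 + 210\right) = -5 + 325 = 320$)
$Q^{2} = 320^{2} = 102400$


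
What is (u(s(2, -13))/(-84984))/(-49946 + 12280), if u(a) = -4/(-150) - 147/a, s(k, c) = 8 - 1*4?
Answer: -11017/960302203200 ≈ -1.1472e-8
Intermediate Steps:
s(k, c) = 4 (s(k, c) = 8 - 4 = 4)
u(a) = 2/75 - 147/a (u(a) = -4*(-1/150) - 147/a = 2/75 - 147/a)
(u(s(2, -13))/(-84984))/(-49946 + 12280) = ((2/75 - 147/4)/(-84984))/(-49946 + 12280) = ((2/75 - 147*¼)*(-1/84984))/(-37666) = ((2/75 - 147/4)*(-1/84984))*(-1/37666) = -11017/300*(-1/84984)*(-1/37666) = (11017/25495200)*(-1/37666) = -11017/960302203200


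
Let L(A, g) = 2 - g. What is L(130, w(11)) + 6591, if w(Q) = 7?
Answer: 6586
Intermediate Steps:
L(130, w(11)) + 6591 = (2 - 1*7) + 6591 = (2 - 7) + 6591 = -5 + 6591 = 6586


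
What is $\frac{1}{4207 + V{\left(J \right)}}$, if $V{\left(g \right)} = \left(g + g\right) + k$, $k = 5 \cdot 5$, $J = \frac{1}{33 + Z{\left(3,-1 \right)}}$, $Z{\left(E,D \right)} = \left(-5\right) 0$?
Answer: $\frac{33}{139658} \approx 0.00023629$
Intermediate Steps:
$Z{\left(E,D \right)} = 0$
$J = \frac{1}{33}$ ($J = \frac{1}{33 + 0} = \frac{1}{33} \approx 0.030303$)
$k = 25$
$V{\left(g \right)} = 25 + 2 g$ ($V{\left(g \right)} = \left(g + g\right) + 25 = 2 g + 25 = 25 + 2 g$)
$\frac{1}{4207 + V{\left(J \right)}} = \frac{1}{4207 + \left(25 + 2 \cdot \frac{1}{33}\right)} = \frac{1}{4207 + \left(25 + \frac{2}{33}\right)} = \frac{1}{4207 + \frac{827}{33}} = \frac{1}{\frac{139658}{33}} = \frac{33}{139658}$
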